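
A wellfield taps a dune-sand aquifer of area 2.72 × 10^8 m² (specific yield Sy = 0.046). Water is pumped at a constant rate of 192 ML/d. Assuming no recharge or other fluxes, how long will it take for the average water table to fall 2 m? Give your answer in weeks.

t ≈ 18.6 weeks

ΔV = Sy × A × Δh = 0.046 × 2.72 × 10^8 × 2 = 2.502 × 10^7 m³
Q = 192 ML/d = 1.92 × 10^5 m³/d
t = ΔV / Q = 2.502 × 10^7 m³ / 1.92 × 10^5 m³/d = 130.3 d
t = 130.3 d ≈ 18.62 weeks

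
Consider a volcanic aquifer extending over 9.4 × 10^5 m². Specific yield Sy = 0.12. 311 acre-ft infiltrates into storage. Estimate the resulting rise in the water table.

ΔV = 311 acre-ft = 3.836 × 10^5 m³
Δh = ΔV / (Sy × A) = 3.836 × 10^5 m³ / (0.12 × 9.4 × 10^5 m²) = 3.401 m

Δh ≈ 3.4 m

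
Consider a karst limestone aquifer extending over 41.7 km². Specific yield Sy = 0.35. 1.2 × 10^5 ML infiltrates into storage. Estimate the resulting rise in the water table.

A = 41.7 km² = 4.17 × 10^7 m²
ΔV = 1.2 × 10^5 ML = 1.2 × 10^8 m³
Δh = ΔV / (Sy × A) = 1.2 × 10^8 m³ / (0.35 × 4.17 × 10^7 m²) = 8.222 m

Δh ≈ 8.22 m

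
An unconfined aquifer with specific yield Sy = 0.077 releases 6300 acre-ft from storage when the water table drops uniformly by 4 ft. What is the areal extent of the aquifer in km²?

Δh = 4 ft = 1.219 m
ΔV = 6300 acre-ft = 7.771 × 10^6 m³
A = ΔV / (Sy × Δh) = 7.771 × 10^6 / (0.077 × 1.219) = 8.278 × 10^7 m²
A = 8.278 × 10^7 m² = 82.78 km²

A ≈ 82.8 km²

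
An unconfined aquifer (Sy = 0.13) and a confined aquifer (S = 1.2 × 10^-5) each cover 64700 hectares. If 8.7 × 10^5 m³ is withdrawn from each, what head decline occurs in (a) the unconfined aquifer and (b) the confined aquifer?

A = 64700 hectares = 6.47 × 10^8 m²
Unconfined: Δh_u = ΔV/(Sy·A) = 8.7 × 10^5/(0.13 × 6.47 × 10^8) = 0.01034 m
Confined: Δh_c = ΔV/(S·A) = 8.7 × 10^5/(1.2 × 10^-5 × 6.47 × 10^8) = 112.1 m

Δh_u ≈ 0.0103 m; Δh_c ≈ 112 m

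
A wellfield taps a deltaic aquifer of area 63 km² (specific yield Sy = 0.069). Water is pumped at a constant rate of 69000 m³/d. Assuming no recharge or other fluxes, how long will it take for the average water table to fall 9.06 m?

A = 63 km² = 6.3 × 10^7 m²
ΔV = Sy × A × Δh = 0.069 × 6.3 × 10^7 × 9.06 = 3.938 × 10^7 m³
t = ΔV / Q = 3.938 × 10^7 m³ / 69000 m³/d = 570.8 d

t ≈ 571 days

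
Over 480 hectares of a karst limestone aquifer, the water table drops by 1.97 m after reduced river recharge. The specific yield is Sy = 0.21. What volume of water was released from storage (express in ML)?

A = 480 hectares = 4.8 × 10^6 m²
ΔV = Sy × A × Δh = 0.21 × 4.8 × 10^6 m² × 1.97 m = 1.986 × 10^6 m³
ΔV = 1.986 × 10^6 m³ = 1986 ML

ΔV ≈ 1990 ML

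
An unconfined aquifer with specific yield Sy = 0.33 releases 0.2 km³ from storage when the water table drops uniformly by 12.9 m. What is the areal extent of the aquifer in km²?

ΔV = 0.2 km³ = 2 × 10^8 m³
A = ΔV / (Sy × Δh) = 2 × 10^8 / (0.33 × 12.9) = 4.698 × 10^7 m²
A = 4.698 × 10^7 m² = 46.98 km²

A ≈ 47 km²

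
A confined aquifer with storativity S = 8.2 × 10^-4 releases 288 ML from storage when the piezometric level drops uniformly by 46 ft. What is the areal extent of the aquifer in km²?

Δh = 46 ft = 14.02 m
ΔV = 288 ML = 2.88 × 10^5 m³
A = ΔV / (S × Δh) = 2.88 × 10^5 / (8.2 × 10^-4 × 14.02) = 2.505 × 10^7 m²
A = 2.505 × 10^7 m² = 25.05 km²

A ≈ 25 km²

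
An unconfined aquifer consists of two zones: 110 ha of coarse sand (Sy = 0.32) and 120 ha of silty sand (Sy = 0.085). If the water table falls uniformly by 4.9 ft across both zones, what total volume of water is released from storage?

A₁ = 110 ha = 1.1 × 10^6 m²; A₂ = 120 ha = 1.2 × 10^6 m²
Δh = 4.9 ft = 1.494 m
ΔV₁ = 0.32 × 1.1 × 10^6 × 1.494 = 5.257 × 10^5 m³
ΔV₂ = 0.085 × 1.2 × 10^6 × 1.494 = 1.523 × 10^5 m³
ΔV = ΔV₁ + ΔV₂ = 6.781 × 10^5 m³

ΔV ≈ 6.78 × 10^5 m³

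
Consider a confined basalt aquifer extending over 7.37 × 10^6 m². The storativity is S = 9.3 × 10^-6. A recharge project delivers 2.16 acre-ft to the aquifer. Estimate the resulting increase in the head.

ΔV = 2.16 acre-ft = 2664 m³
Δh = ΔV / (S × A) = 2664 m³ / (9.3 × 10^-6 × 7.37 × 10^6 m²) = 38.87 m

Δh ≈ 38.9 m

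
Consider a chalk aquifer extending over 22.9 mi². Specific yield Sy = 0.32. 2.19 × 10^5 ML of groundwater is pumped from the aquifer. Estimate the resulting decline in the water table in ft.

A = 22.9 mi² = 5.931 × 10^7 m²
ΔV = 2.19 × 10^5 ML = 2.19 × 10^8 m³
Δh = ΔV / (Sy × A) = 2.19 × 10^8 m³ / (0.32 × 5.931 × 10^7 m²) = 11.54 m
Δh = 11.54 m = 37.86 ft

Δh ≈ 37.9 ft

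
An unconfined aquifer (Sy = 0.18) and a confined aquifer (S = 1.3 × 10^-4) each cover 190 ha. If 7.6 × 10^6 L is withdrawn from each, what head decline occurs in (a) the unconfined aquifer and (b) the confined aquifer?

A = 190 ha = 1.9 × 10^6 m²
ΔV = 7.6 × 10^6 L = 7600 m³
Unconfined: Δh_u = ΔV/(Sy·A) = 7600/(0.18 × 1.9 × 10^6) = 0.02222 m
Confined: Δh_c = ΔV/(S·A) = 7600/(1.3 × 10^-4 × 1.9 × 10^6) = 30.77 m

Δh_u ≈ 0.0222 m; Δh_c ≈ 30.8 m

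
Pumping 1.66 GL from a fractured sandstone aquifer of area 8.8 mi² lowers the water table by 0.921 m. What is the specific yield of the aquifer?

A = 8.8 mi² = 2.279 × 10^7 m²
ΔV = 1.66 GL = 1.66 × 10^6 m³
Sy = ΔV / (A × Δh) = 1.66 × 10^6 m³ / (2.279 × 10^7 m² × 0.921 m) = 0.07908

Sy ≈ 0.079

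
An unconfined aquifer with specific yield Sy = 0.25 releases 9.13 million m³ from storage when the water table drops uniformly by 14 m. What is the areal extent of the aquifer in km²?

A ≈ 2.61 km²

ΔV = 9.13 million m³ = 9.13 × 10^6 m³
A = ΔV / (Sy × Δh) = 9.13 × 10^6 / (0.25 × 14) = 2.609 × 10^6 m²
A = 2.609 × 10^6 m² = 2.609 km²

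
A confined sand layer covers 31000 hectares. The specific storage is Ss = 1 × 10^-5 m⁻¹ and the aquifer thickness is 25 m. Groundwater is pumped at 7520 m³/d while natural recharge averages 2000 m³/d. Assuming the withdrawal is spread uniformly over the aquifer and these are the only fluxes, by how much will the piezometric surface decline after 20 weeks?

Δh ≈ 9.97 m

S = Ss × b = 1 × 10^-5 m⁻¹ × 25 m = 2.5 × 10^-4
A = 31000 hectares = 3.1 × 10^8 m²
Net abstraction = 7520 − 2000 = 5520 m³/d
t = 20 weeks = 140 d
ΔV = Q × t = 5520 m³/d × 140 d = 7.728 × 10^5 m³
Δh = ΔV / (S × A) = 7.728 × 10^5 / (2.5 × 10^-4 × 3.1 × 10^8) = 9.972 m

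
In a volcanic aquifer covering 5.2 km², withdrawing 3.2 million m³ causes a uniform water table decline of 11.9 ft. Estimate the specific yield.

Sy ≈ 0.17

A = 5.2 km² = 5.2 × 10^6 m²
Δh = 11.9 ft = 3.627 m
ΔV = 3.2 million m³ = 3.2 × 10^6 m³
Sy = ΔV / (A × Δh) = 3.2 × 10^6 m³ / (5.2 × 10^6 m² × 3.627 m) = 0.1697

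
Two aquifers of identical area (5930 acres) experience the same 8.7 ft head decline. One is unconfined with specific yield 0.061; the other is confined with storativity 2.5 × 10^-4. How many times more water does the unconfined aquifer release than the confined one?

ΔV_u / ΔV_c ≈ 244

A = 5930 acres = 2.4 × 10^7 m²
Δh = 8.7 ft = 2.652 m
Unconfined: ΔV_u = Sy × A × Δh = 0.061 × 2.4 × 10^7 × 2.652 = 3.882 × 10^6 m³
Confined: ΔV_c = S × A × Δh = 2.5 × 10^-4 × 2.4 × 10^7 × 2.652 = 15910 m³
Ratio = ΔV_u / ΔV_c = Sy / S = 0.061 / 2.5 × 10^-4 = 244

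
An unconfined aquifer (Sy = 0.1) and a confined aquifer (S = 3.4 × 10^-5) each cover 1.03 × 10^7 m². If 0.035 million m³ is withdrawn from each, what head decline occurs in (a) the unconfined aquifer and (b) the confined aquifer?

ΔV = 0.035 million m³ = 35000 m³
Unconfined: Δh_u = ΔV/(Sy·A) = 35000/(0.1 × 1.03 × 10^7) = 0.03398 m
Confined: Δh_c = ΔV/(S·A) = 35000/(3.4 × 10^-5 × 1.03 × 10^7) = 99.94 m

Δh_u ≈ 0.034 m; Δh_c ≈ 99.9 m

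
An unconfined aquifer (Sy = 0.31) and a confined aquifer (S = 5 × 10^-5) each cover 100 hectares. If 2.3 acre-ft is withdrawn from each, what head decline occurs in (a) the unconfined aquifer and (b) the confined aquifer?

Δh_u ≈ 0.00915 m; Δh_c ≈ 56.7 m

A = 100 hectares = 1 × 10^6 m²
ΔV = 2.3 acre-ft = 2837 m³
Unconfined: Δh_u = ΔV/(Sy·A) = 2837/(0.31 × 1 × 10^6) = 0.009152 m
Confined: Δh_c = ΔV/(S·A) = 2837/(5 × 10^-5 × 1 × 10^6) = 56.74 m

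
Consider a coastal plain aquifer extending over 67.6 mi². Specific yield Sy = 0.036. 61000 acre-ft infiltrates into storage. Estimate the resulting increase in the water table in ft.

A = 67.6 mi² = 1.751 × 10^8 m²
ΔV = 61000 acre-ft = 7.524 × 10^7 m³
Δh = ΔV / (Sy × A) = 7.524 × 10^7 m³ / (0.036 × 1.751 × 10^8 m²) = 11.94 m
Δh = 11.94 m = 39.17 ft

Δh ≈ 39.2 ft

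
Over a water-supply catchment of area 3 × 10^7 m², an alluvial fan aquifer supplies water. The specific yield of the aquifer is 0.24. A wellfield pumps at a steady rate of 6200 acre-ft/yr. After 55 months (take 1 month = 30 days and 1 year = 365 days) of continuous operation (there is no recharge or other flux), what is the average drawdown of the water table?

Q = 6200 acre-ft/yr = 20950 m³/d
t = 55 months = 1650 d
ΔV = Q × t = 20950 m³/d × 1650 d = 3.457 × 10^7 m³
Δh = ΔV / (Sy × A) = 3.457 × 10^7 / (0.24 × 3 × 10^7) = 4.802 m

Δh ≈ 4.8 m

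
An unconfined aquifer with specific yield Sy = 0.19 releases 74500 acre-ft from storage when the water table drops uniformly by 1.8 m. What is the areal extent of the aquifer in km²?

A ≈ 269 km²

ΔV = 74500 acre-ft = 9.189 × 10^7 m³
A = ΔV / (Sy × Δh) = 9.189 × 10^7 / (0.19 × 1.8) = 2.687 × 10^8 m²
A = 2.687 × 10^8 m² = 268.7 km²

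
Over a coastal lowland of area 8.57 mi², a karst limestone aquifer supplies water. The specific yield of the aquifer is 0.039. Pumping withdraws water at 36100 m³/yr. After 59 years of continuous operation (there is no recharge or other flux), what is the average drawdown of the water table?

A = 8.57 mi² = 2.22 × 10^7 m²
Q = 36100 m³/yr = 98.9 m³/d
t = 59 years = 21540 d
ΔV = Q × t = 98.9 m³/d × 21540 d = 2.13 × 10^6 m³
Δh = ΔV / (Sy × A) = 2.13 × 10^6 / (0.039 × 2.22 × 10^7) = 2.46 m

Δh ≈ 2.46 m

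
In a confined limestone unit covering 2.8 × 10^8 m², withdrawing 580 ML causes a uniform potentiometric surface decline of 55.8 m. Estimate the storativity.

S ≈ 3.7 × 10^-5

ΔV = 580 ML = 5.8 × 10^5 m³
S = ΔV / (A × Δh) = 5.8 × 10^5 m³ / (2.8 × 10^8 m² × 55.8 m) = 3.712 × 10^-5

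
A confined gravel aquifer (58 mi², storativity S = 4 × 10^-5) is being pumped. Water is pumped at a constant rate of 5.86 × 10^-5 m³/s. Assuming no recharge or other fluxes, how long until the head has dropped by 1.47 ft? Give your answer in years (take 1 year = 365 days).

t ≈ 1.46 years

A = 58 mi² = 1.502 × 10^8 m²
Δh = 1.47 ft = 0.4481 m
ΔV = S × A × Δh = 4 × 10^-5 × 1.502 × 10^8 × 0.4481 = 2692 m³
Q = 5.86 × 10^-5 m³/s = 5.063 m³/d
t = ΔV / Q = 2692 m³ / 5.063 m³/d = 531.7 d
t = 531.7 d ≈ 1.457 years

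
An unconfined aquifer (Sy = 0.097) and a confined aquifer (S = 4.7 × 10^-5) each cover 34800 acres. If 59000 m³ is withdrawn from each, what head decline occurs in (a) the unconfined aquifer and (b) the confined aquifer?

A = 34800 acres = 1.408 × 10^8 m²
Unconfined: Δh_u = ΔV/(Sy·A) = 59000/(0.097 × 1.408 × 10^8) = 0.004319 m
Confined: Δh_c = ΔV/(S·A) = 59000/(4.7 × 10^-5 × 1.408 × 10^8) = 8.914 m

Δh_u ≈ 0.00432 m; Δh_c ≈ 8.91 m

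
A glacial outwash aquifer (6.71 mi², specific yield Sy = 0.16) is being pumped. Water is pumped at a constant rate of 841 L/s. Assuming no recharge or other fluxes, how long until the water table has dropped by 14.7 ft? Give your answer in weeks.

A = 6.71 mi² = 1.738 × 10^7 m²
Δh = 14.7 ft = 4.481 m
ΔV = Sy × A × Δh = 0.16 × 1.738 × 10^7 × 4.481 = 1.246 × 10^7 m³
Q = 841 L/s = 72660 m³/d
t = ΔV / Q = 1.246 × 10^7 m³ / 72660 m³/d = 171.5 d
t = 171.5 d ≈ 24.49 weeks

t ≈ 24.5 weeks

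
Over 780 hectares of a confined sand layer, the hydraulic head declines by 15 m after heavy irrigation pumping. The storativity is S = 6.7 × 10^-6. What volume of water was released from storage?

A = 780 hectares = 7.8 × 10^6 m²
ΔV = S × A × Δh = 6.7 × 10^-6 × 7.8 × 10^6 m² × 15 m = 783.9 m³

ΔV ≈ 784 m³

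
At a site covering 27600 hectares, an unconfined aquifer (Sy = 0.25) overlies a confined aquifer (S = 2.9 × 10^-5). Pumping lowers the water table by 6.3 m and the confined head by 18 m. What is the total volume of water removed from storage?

ΔV ≈ 4.35 × 10^8 m³

A = 27600 hectares = 2.76 × 10^8 m²
Unconfined: ΔV_u = Sy × A × Δh_u = 0.25 × 2.76 × 10^8 × 6.3 = 4.347 × 10^8 m³
Confined: ΔV_c = S × A × Δh_c = 2.9 × 10^-5 × 2.76 × 10^8 × 18 = 1.441 × 10^5 m³
Total ΔV = 4.347 × 10^8 + 1.441 × 10^5 = 4.348 × 10^8 m³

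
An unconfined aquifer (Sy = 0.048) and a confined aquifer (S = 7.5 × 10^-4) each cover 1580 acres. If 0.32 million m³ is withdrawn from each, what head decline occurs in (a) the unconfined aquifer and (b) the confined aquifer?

A = 1580 acres = 6.394 × 10^6 m²
ΔV = 0.32 million m³ = 3.2 × 10^5 m³
Unconfined: Δh_u = ΔV/(Sy·A) = 3.2 × 10^5/(0.048 × 6.394 × 10^6) = 1.043 m
Confined: Δh_c = ΔV/(S·A) = 3.2 × 10^5/(7.5 × 10^-4 × 6.394 × 10^6) = 66.73 m

Δh_u ≈ 1.04 m; Δh_c ≈ 66.7 m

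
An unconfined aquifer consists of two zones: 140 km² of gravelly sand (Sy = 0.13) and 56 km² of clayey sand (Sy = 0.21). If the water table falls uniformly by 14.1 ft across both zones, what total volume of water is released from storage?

A₁ = 140 km² = 1.4 × 10^8 m²; A₂ = 56 km² = 5.6 × 10^7 m²
Δh = 14.1 ft = 4.298 m
ΔV₁ = 0.13 × 1.4 × 10^8 × 4.298 = 7.822 × 10^7 m³
ΔV₂ = 0.21 × 5.6 × 10^7 × 4.298 = 5.054 × 10^7 m³
ΔV = ΔV₁ + ΔV₂ = 1.288 × 10^8 m³

ΔV ≈ 1.29 × 10^8 m³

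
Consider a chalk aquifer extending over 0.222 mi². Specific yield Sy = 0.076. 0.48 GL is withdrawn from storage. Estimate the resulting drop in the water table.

A = 0.222 mi² = 5.75 × 10^5 m²
ΔV = 0.48 GL = 4.8 × 10^5 m³
Δh = ΔV / (Sy × A) = 4.8 × 10^5 m³ / (0.076 × 5.75 × 10^5 m²) = 10.98 m

Δh ≈ 11 m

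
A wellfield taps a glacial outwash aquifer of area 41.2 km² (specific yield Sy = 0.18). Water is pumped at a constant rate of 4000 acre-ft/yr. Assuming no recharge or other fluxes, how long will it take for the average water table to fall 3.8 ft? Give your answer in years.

A = 41.2 km² = 4.12 × 10^7 m²
Δh = 3.8 ft = 1.158 m
ΔV = Sy × A × Δh = 0.18 × 4.12 × 10^7 × 1.158 = 8.59 × 10^6 m³
Q = 4000 acre-ft/yr = 13520 m³/d
t = ΔV / Q = 8.59 × 10^6 m³ / 13520 m³/d = 635.4 d
t = 635.4 d ≈ 1.741 years

t ≈ 1.74 years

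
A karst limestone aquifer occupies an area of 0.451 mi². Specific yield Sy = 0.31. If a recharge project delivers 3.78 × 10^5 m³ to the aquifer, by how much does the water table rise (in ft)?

A = 0.451 mi² = 1.168 × 10^6 m²
Δh = ΔV / (Sy × A) = 3.78 × 10^5 m³ / (0.31 × 1.168 × 10^6 m²) = 1.044 m
Δh = 1.044 m = 3.425 ft

Δh ≈ 3.42 ft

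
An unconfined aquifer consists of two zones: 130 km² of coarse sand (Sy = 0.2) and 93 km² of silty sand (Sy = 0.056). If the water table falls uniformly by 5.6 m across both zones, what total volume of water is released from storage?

A₁ = 130 km² = 1.3 × 10^8 m²; A₂ = 93 km² = 9.3 × 10^7 m²
ΔV₁ = 0.2 × 1.3 × 10^8 × 5.6 = 1.456 × 10^8 m³
ΔV₂ = 0.056 × 9.3 × 10^7 × 5.6 = 2.916 × 10^7 m³
ΔV = ΔV₁ + ΔV₂ = 1.748 × 10^8 m³

ΔV ≈ 1.75 × 10^8 m³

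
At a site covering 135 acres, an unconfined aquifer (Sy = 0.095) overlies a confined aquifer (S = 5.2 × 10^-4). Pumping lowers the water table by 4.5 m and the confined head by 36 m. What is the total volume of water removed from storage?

A = 135 acres = 5.463 × 10^5 m²
Unconfined: ΔV_u = Sy × A × Δh_u = 0.095 × 5.463 × 10^5 × 4.5 = 2.336 × 10^5 m³
Confined: ΔV_c = S × A × Δh_c = 5.2 × 10^-4 × 5.463 × 10^5 × 36 = 10230 m³
Total ΔV = 2.336 × 10^5 + 10230 = 2.438 × 10^5 m³

ΔV ≈ 2.44 × 10^5 m³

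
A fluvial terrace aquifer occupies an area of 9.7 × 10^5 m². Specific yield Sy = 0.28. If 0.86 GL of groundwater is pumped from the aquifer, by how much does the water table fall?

ΔV = 0.86 GL = 8.6 × 10^5 m³
Δh = ΔV / (Sy × A) = 8.6 × 10^5 m³ / (0.28 × 9.7 × 10^5 m²) = 3.166 m

Δh ≈ 3.17 m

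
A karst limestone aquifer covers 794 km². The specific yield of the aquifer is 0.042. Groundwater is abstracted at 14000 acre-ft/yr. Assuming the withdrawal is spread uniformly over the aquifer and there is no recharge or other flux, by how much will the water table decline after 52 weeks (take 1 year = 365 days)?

Δh ≈ 0.516 m

A = 794 km² = 7.94 × 10^8 m²
Q = 14000 acre-ft/yr = 47310 m³/d
t = 52 weeks = 364 d
ΔV = Q × t = 47310 m³/d × 364 d = 1.722 × 10^7 m³
Δh = ΔV / (Sy × A) = 1.722 × 10^7 / (0.042 × 7.94 × 10^8) = 0.5164 m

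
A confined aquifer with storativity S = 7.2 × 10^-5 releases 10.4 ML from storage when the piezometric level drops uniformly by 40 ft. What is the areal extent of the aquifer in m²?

Δh = 40 ft = 12.19 m
ΔV = 10.4 ML = 10400 m³
A = ΔV / (S × Δh) = 10400 / (7.2 × 10^-5 × 12.19) = 1.185 × 10^7 m²

A ≈ 1.18 × 10^7 m²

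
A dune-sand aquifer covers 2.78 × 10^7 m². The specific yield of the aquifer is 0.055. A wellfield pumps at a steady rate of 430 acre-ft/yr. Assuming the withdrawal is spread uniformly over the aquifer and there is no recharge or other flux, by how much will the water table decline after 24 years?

Δh ≈ 8.33 m

Q = 430 acre-ft/yr = 1453 m³/d
t = 24 years = 8760 d
ΔV = Q × t = 1453 m³/d × 8760 d = 1.273 × 10^7 m³
Δh = ΔV / (Sy × A) = 1.273 × 10^7 / (0.055 × 2.78 × 10^7) = 8.325 m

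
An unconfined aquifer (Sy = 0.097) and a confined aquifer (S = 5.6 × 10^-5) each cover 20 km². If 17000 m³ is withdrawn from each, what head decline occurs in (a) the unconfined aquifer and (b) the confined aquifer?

Δh_u ≈ 0.00876 m; Δh_c ≈ 15.2 m

A = 20 km² = 2 × 10^7 m²
Unconfined: Δh_u = ΔV/(Sy·A) = 17000/(0.097 × 2 × 10^7) = 0.008763 m
Confined: Δh_c = ΔV/(S·A) = 17000/(5.6 × 10^-5 × 2 × 10^7) = 15.18 m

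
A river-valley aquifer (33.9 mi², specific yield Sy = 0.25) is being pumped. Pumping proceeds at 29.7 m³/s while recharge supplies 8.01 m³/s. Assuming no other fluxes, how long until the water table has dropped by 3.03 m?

A = 33.9 mi² = 8.78 × 10^7 m²
ΔV = Sy × A × Δh = 0.25 × 8.78 × 10^7 × 3.03 = 6.651 × 10^7 m³
Net withdrawal = 29.7 − 8.01 = 21.69 m³/s = 1.874 × 10^6 m³/d
t = ΔV / Q = 6.651 × 10^7 m³ / 1.874 × 10^6 m³/d = 35.49 d

t ≈ 35.5 days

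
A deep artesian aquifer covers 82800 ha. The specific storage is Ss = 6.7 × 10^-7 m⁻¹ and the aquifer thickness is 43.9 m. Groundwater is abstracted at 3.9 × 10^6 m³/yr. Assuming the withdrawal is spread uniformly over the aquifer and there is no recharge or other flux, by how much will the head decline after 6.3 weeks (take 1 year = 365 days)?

S = Ss × b = 6.7 × 10^-7 m⁻¹ × 43.9 m = 2.941 × 10^-5
A = 82800 ha = 8.28 × 10^8 m²
Q = 3.9 × 10^6 m³/yr = 10680 m³/d
t = 6.3 weeks = 44.1 d
ΔV = Q × t = 10680 m³/d × 44.1 d = 4.712 × 10^5 m³
Δh = ΔV / (S × A) = 4.712 × 10^5 / (2.941 × 10^-5 × 8.28 × 10^8) = 19.35 m

Δh ≈ 19.3 m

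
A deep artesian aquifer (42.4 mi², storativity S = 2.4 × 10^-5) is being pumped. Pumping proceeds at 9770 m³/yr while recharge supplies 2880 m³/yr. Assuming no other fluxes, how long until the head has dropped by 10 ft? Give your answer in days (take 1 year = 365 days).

t ≈ 426 days

A = 42.4 mi² = 1.098 × 10^8 m²
Δh = 10 ft = 3.048 m
ΔV = S × A × Δh = 2.4 × 10^-5 × 1.098 × 10^8 × 3.048 = 8033 m³
Net withdrawal = 9770 − 2880 = 6890 m³/yr = 18.88 m³/d
t = ΔV / Q = 8033 m³ / 18.88 m³/d = 425.6 d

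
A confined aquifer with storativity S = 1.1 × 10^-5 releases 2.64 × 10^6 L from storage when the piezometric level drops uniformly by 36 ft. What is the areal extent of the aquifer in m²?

Δh = 36 ft = 10.97 m
ΔV = 2.64 × 10^6 L = 2640 m³
A = ΔV / (S × Δh) = 2640 / (1.1 × 10^-5 × 10.97) = 2.187 × 10^7 m²

A ≈ 2.19 × 10^7 m²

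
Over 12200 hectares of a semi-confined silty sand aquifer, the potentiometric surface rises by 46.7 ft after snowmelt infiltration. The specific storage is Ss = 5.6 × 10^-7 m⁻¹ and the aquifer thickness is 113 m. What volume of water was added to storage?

ΔV ≈ 1.1 × 10^5 m³

S = Ss × b = 5.6 × 10^-7 m⁻¹ × 113 m = 6.328 × 10^-5
A = 12200 hectares = 1.22 × 10^8 m²
Δh = 46.7 ft = 14.23 m
ΔV = S × A × Δh = 6.328 × 10^-5 × 1.22 × 10^8 m² × 14.23 m = 1.099 × 10^5 m³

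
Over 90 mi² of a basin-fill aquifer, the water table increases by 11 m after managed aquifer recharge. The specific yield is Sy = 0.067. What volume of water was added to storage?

A = 90 mi² = 2.331 × 10^8 m²
ΔV = Sy × A × Δh = 0.067 × 2.331 × 10^8 m² × 11 m = 1.718 × 10^8 m³

ΔV ≈ 1.72 × 10^8 m³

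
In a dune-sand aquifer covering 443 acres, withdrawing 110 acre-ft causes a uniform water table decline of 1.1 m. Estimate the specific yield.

A = 443 acres = 1.793 × 10^6 m²
ΔV = 110 acre-ft = 1.357 × 10^5 m³
Sy = ΔV / (A × Δh) = 1.357 × 10^5 m³ / (1.793 × 10^6 m² × 1.1 m) = 0.0688

Sy ≈ 0.069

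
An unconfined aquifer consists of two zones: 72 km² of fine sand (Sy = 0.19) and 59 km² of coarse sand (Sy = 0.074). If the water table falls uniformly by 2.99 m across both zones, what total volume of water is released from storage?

A₁ = 72 km² = 7.2 × 10^7 m²; A₂ = 59 km² = 5.9 × 10^7 m²
ΔV₁ = 0.19 × 7.2 × 10^7 × 2.99 = 4.09 × 10^7 m³
ΔV₂ = 0.074 × 5.9 × 10^7 × 2.99 = 1.305 × 10^7 m³
ΔV = ΔV₁ + ΔV₂ = 5.396 × 10^7 m³

ΔV ≈ 5.4 × 10^7 m³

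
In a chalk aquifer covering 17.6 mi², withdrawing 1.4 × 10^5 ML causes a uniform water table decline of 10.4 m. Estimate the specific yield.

Sy ≈ 0.3

A = 17.6 mi² = 4.558 × 10^7 m²
ΔV = 1.4 × 10^5 ML = 1.4 × 10^8 m³
Sy = ΔV / (A × Δh) = 1.4 × 10^8 m³ / (4.558 × 10^7 m² × 10.4 m) = 0.2953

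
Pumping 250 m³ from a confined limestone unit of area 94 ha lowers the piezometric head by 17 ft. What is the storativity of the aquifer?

A = 94 ha = 9.4 × 10^5 m²
Δh = 17 ft = 5.182 m
S = ΔV / (A × Δh) = 250 m³ / (9.4 × 10^5 m² × 5.182 m) = 5.133 × 10^-5

S ≈ 5.1 × 10^-5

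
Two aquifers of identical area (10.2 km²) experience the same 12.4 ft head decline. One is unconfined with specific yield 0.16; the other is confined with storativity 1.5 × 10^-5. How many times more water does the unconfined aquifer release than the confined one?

ΔV_u / ΔV_c ≈ 10700

A = 10.2 km² = 1.02 × 10^7 m²
Δh = 12.4 ft = 3.78 m
Unconfined: ΔV_u = Sy × A × Δh = 0.16 × 1.02 × 10^7 × 3.78 = 6.168 × 10^6 m³
Confined: ΔV_c = S × A × Δh = 1.5 × 10^-5 × 1.02 × 10^7 × 3.78 = 578.3 m³
Ratio = ΔV_u / ΔV_c = Sy / S = 0.16 / 1.5 × 10^-5 = 10670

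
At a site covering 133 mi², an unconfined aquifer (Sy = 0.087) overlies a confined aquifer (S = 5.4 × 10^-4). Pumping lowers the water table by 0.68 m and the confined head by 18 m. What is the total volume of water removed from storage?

A = 133 mi² = 3.445 × 10^8 m²
Unconfined: ΔV_u = Sy × A × Δh_u = 0.087 × 3.445 × 10^8 × 0.68 = 2.038 × 10^7 m³
Confined: ΔV_c = S × A × Δh_c = 5.4 × 10^-4 × 3.445 × 10^8 × 18 = 3.348 × 10^6 m³
Total ΔV = 2.038 × 10^7 + 3.348 × 10^6 = 2.373 × 10^7 m³

ΔV ≈ 2.37 × 10^7 m³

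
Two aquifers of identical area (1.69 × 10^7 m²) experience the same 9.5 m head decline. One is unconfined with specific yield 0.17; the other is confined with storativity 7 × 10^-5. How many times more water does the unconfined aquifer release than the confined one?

Unconfined: ΔV_u = Sy × A × Δh = 0.17 × 1.69 × 10^7 × 9.5 = 2.729 × 10^7 m³
Confined: ΔV_c = S × A × Δh = 7 × 10^-5 × 1.69 × 10^7 × 9.5 = 11240 m³
Ratio = ΔV_u / ΔV_c = Sy / S = 0.17 / 7 × 10^-5 = 2429

ΔV_u / ΔV_c ≈ 2430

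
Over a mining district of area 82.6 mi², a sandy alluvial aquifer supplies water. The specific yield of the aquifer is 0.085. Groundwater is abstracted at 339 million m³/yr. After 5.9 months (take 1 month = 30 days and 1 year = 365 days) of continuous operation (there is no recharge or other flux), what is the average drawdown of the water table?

A = 82.6 mi² = 2.139 × 10^8 m²
Q = 339 million m³/yr = 9.288 × 10^5 m³/d
t = 5.9 months = 177 d
ΔV = Q × t = 9.288 × 10^5 m³/d × 177 d = 1.644 × 10^8 m³
Δh = ΔV / (Sy × A) = 1.644 × 10^8 / (0.085 × 2.139 × 10^8) = 9.04 m

Δh ≈ 9.04 m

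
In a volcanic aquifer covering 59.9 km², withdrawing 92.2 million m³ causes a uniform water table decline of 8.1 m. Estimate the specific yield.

Sy ≈ 0.19

A = 59.9 km² = 5.99 × 10^7 m²
ΔV = 92.2 million m³ = 9.22 × 10^7 m³
Sy = ΔV / (A × Δh) = 9.22 × 10^7 m³ / (5.99 × 10^7 m² × 8.1 m) = 0.19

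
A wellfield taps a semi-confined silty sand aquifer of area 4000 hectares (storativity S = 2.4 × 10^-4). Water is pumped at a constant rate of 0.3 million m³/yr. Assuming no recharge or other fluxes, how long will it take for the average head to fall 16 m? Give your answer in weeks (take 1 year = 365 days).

t ≈ 26.7 weeks

A = 4000 hectares = 4 × 10^7 m²
ΔV = S × A × Δh = 2.4 × 10^-4 × 4 × 10^7 × 16 = 1.536 × 10^5 m³
Q = 0.3 million m³/yr = 821.9 m³/d
t = ΔV / Q = 1.536 × 10^5 m³ / 821.9 m³/d = 186.9 d
t = 186.9 d ≈ 26.7 weeks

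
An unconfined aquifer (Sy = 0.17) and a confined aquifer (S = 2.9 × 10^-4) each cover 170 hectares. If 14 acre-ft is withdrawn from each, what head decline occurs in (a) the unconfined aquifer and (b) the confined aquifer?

A = 170 hectares = 1.7 × 10^6 m²
ΔV = 14 acre-ft = 17270 m³
Unconfined: Δh_u = ΔV/(Sy·A) = 17270/(0.17 × 1.7 × 10^6) = 0.05975 m
Confined: Δh_c = ΔV/(S·A) = 17270/(2.9 × 10^-4 × 1.7 × 10^6) = 35.03 m

Δh_u ≈ 0.0598 m; Δh_c ≈ 35 m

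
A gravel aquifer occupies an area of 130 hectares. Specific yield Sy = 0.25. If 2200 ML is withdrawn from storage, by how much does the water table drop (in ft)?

Δh ≈ 22.2 ft

A = 130 hectares = 1.3 × 10^6 m²
ΔV = 2200 ML = 2.2 × 10^6 m³
Δh = ΔV / (Sy × A) = 2.2 × 10^6 m³ / (0.25 × 1.3 × 10^6 m²) = 6.769 m
Δh = 6.769 m = 22.21 ft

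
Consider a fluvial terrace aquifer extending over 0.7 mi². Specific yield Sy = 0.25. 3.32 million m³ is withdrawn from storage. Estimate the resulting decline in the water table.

Δh ≈ 7.32 m

A = 0.7 mi² = 1.813 × 10^6 m²
ΔV = 3.32 million m³ = 3.32 × 10^6 m³
Δh = ΔV / (Sy × A) = 3.32 × 10^6 m³ / (0.25 × 1.813 × 10^6 m²) = 7.325 m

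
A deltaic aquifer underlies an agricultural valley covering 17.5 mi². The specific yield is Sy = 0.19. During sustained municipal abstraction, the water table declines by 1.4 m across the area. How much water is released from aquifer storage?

A = 17.5 mi² = 4.532 × 10^7 m²
ΔV = Sy × A × Δh = 0.19 × 4.532 × 10^7 m² × 1.4 m = 1.206 × 10^7 m³

ΔV ≈ 1.21 × 10^7 m³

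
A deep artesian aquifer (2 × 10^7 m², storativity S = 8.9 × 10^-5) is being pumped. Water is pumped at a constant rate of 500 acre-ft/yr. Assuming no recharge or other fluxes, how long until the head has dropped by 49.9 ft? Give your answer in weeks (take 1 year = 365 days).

Δh = 49.9 ft = 15.21 m
ΔV = S × A × Δh = 8.9 × 10^-5 × 2 × 10^7 × 15.21 = 27070 m³
Q = 500 acre-ft/yr = 1690 m³/d
t = ΔV / Q = 27070 m³ / 1690 m³/d = 16.02 d
t = 16.02 d ≈ 2.289 weeks

t ≈ 2.29 weeks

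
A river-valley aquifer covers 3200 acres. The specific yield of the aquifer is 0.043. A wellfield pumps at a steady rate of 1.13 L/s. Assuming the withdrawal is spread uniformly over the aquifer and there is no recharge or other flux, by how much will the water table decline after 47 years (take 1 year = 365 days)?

A = 3200 acres = 1.295 × 10^7 m²
Q = 1.13 L/s = 97.63 m³/d
t = 47 years = 17160 d
ΔV = Q × t = 97.63 m³/d × 17160 d = 1.675 × 10^6 m³
Δh = ΔV / (Sy × A) = 1.675 × 10^6 / (0.043 × 1.295 × 10^7) = 3.008 m

Δh ≈ 3.01 m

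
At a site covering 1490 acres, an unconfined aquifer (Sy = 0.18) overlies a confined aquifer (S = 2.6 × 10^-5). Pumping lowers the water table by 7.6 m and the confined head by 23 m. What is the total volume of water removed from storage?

ΔV ≈ 8.25 × 10^6 m³

A = 1490 acres = 6.03 × 10^6 m²
Unconfined: ΔV_u = Sy × A × Δh_u = 0.18 × 6.03 × 10^6 × 7.6 = 8.249 × 10^6 m³
Confined: ΔV_c = S × A × Δh_c = 2.6 × 10^-5 × 6.03 × 10^6 × 23 = 3606 m³
Total ΔV = 8.249 × 10^6 + 3606 = 8.252 × 10^6 m³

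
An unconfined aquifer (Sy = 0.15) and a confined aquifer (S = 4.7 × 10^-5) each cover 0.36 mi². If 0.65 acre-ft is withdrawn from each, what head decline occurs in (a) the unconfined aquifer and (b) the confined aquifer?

Δh_u ≈ 0.00573 m; Δh_c ≈ 18.3 m

A = 0.36 mi² = 9.324 × 10^5 m²
ΔV = 0.65 acre-ft = 801.8 m³
Unconfined: Δh_u = ΔV/(Sy·A) = 801.8/(0.15 × 9.324 × 10^5) = 0.005733 m
Confined: Δh_c = ΔV/(S·A) = 801.8/(4.7 × 10^-5 × 9.324 × 10^5) = 18.3 m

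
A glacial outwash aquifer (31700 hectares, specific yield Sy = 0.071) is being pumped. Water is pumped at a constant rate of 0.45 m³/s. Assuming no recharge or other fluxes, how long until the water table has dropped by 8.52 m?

t ≈ 4930 days

A = 31700 hectares = 3.17 × 10^8 m²
ΔV = Sy × A × Δh = 0.071 × 3.17 × 10^8 × 8.52 = 1.918 × 10^8 m³
Q = 0.45 m³/s = 38880 m³/d
t = ΔV / Q = 1.918 × 10^8 m³ / 38880 m³/d = 4932 d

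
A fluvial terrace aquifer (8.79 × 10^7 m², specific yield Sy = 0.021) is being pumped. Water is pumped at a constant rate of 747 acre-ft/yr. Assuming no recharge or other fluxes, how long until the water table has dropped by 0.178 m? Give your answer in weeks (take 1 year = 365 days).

t ≈ 18.6 weeks

ΔV = Sy × A × Δh = 0.021 × 8.79 × 10^7 × 0.178 = 3.286 × 10^5 m³
Q = 747 acre-ft/yr = 2524 m³/d
t = ΔV / Q = 3.286 × 10^5 m³ / 2524 m³/d = 130.2 d
t = 130.2 d ≈ 18.59 weeks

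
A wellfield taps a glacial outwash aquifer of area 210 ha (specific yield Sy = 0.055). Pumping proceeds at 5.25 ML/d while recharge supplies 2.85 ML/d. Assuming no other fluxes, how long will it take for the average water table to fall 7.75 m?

A = 210 ha = 2.1 × 10^6 m²
ΔV = Sy × A × Δh = 0.055 × 2.1 × 10^6 × 7.75 = 8.951 × 10^5 m³
Net withdrawal = 5.25 − 2.85 = 2.4 ML/d = 2400 m³/d
t = ΔV / Q = 8.951 × 10^5 m³ / 2400 m³/d = 373 d

t ≈ 373 days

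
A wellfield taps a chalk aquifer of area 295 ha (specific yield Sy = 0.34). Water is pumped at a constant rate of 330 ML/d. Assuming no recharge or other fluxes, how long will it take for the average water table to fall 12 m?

A = 295 ha = 2.95 × 10^6 m²
ΔV = Sy × A × Δh = 0.34 × 2.95 × 10^6 × 12 = 1.204 × 10^7 m³
Q = 330 ML/d = 3.3 × 10^5 m³/d
t = ΔV / Q = 1.204 × 10^7 m³ / 3.3 × 10^5 m³/d = 36.47 d

t ≈ 36.5 days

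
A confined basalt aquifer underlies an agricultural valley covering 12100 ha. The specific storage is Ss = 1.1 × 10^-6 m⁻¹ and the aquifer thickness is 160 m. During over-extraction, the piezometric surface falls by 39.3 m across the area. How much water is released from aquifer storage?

S = Ss × b = 1.1 × 10^-6 m⁻¹ × 160 m = 1.76 × 10^-4
A = 12100 ha = 1.21 × 10^8 m²
ΔV = S × A × Δh = 1.76 × 10^-4 × 1.21 × 10^8 m² × 39.3 m = 8.369 × 10^5 m³

ΔV ≈ 8.37 × 10^5 m³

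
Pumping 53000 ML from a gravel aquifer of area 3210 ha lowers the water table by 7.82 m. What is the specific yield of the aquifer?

Sy ≈ 0.21

A = 3210 ha = 3.21 × 10^7 m²
ΔV = 53000 ML = 5.3 × 10^7 m³
Sy = ΔV / (A × Δh) = 5.3 × 10^7 m³ / (3.21 × 10^7 m² × 7.82 m) = 0.2111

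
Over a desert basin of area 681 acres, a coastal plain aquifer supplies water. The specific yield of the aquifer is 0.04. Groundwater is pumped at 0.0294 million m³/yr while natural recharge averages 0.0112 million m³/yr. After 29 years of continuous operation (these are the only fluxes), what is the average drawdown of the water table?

A = 681 acres = 2.756 × 10^6 m²
Net abstraction = 0.0294 − 0.0112 = 0.0182 million m³/yr
Q_net = 0.0182 million m³/yr = 49.86 m³/d
t = 29 years = 10580 d
ΔV = Q × t = 49.86 m³/d × 10580 d = 5.278 × 10^5 m³
Δh = ΔV / (Sy × A) = 5.278 × 10^5 / (0.04 × 2.756 × 10^6) = 4.788 m

Δh ≈ 4.79 m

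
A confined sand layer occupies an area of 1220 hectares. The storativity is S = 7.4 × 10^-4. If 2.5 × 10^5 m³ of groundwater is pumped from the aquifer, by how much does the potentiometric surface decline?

A = 1220 hectares = 1.22 × 10^7 m²
Δh = ΔV / (S × A) = 2.5 × 10^5 m³ / (7.4 × 10^-4 × 1.22 × 10^7 m²) = 27.69 m

Δh ≈ 27.7 m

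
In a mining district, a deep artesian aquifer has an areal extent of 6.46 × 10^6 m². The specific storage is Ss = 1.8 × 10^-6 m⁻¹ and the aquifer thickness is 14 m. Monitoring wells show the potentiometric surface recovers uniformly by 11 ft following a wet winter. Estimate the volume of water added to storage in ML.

ΔV ≈ 0.546 ML

S = Ss × b = 1.8 × 10^-6 m⁻¹ × 14 m = 2.52 × 10^-5
Δh = 11 ft = 3.353 m
ΔV = S × A × Δh = 2.52 × 10^-5 × 6.46 × 10^6 m² × 3.353 m = 545.8 m³
ΔV = 545.8 m³ = 0.5458 ML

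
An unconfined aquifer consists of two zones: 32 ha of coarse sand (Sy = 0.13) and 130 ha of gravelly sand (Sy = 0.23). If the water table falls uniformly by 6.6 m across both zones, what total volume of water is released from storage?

ΔV ≈ 2.25 × 10^6 m³

A₁ = 32 ha = 3.2 × 10^5 m²; A₂ = 130 ha = 1.3 × 10^6 m²
ΔV₁ = 0.13 × 3.2 × 10^5 × 6.6 = 2.746 × 10^5 m³
ΔV₂ = 0.23 × 1.3 × 10^6 × 6.6 = 1.973 × 10^6 m³
ΔV = ΔV₁ + ΔV₂ = 2.248 × 10^6 m³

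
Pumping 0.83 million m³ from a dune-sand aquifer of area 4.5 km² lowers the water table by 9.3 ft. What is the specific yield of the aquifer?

A = 4.5 km² = 4.5 × 10^6 m²
Δh = 9.3 ft = 2.835 m
ΔV = 0.83 million m³ = 8.3 × 10^5 m³
Sy = ΔV / (A × Δh) = 8.3 × 10^5 m³ / (4.5 × 10^6 m² × 2.835 m) = 0.06507

Sy ≈ 0.065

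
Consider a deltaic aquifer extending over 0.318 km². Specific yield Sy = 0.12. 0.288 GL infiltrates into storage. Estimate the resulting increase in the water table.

A = 0.318 km² = 3.18 × 10^5 m²
ΔV = 0.288 GL = 2.88 × 10^5 m³
Δh = ΔV / (Sy × A) = 2.88 × 10^5 m³ / (0.12 × 3.18 × 10^5 m²) = 7.547 m

Δh ≈ 7.55 m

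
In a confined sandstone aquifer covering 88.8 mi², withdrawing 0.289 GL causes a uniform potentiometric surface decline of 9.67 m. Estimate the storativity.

S ≈ 1.3 × 10^-4

A = 88.8 mi² = 2.3 × 10^8 m²
ΔV = 0.289 GL = 2.89 × 10^5 m³
S = ΔV / (A × Δh) = 2.89 × 10^5 m³ / (2.3 × 10^8 m² × 9.67 m) = 1.299 × 10^-4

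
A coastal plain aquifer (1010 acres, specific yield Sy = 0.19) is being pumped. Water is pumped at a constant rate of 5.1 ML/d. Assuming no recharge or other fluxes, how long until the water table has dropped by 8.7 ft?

t ≈ 404 days

A = 1010 acres = 4.087 × 10^6 m²
Δh = 8.7 ft = 2.652 m
ΔV = Sy × A × Δh = 0.19 × 4.087 × 10^6 × 2.652 = 2.059 × 10^6 m³
Q = 5.1 ML/d = 5100 m³/d
t = ΔV / Q = 2.059 × 10^6 m³ / 5100 m³/d = 403.8 d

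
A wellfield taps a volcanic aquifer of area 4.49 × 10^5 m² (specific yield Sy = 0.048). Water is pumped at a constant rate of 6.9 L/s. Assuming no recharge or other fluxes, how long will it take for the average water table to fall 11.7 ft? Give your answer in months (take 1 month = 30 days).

t ≈ 4.3 months

Δh = 11.7 ft = 3.566 m
ΔV = Sy × A × Δh = 0.048 × 4.49 × 10^5 × 3.566 = 76860 m³
Q = 6.9 L/s = 596.2 m³/d
t = ΔV / Q = 76860 m³ / 596.2 m³/d = 128.9 d
t = 128.9 d ≈ 4.297 months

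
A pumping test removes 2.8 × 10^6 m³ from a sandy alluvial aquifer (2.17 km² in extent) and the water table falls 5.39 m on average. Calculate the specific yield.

A = 2.17 km² = 2.17 × 10^6 m²
Sy = ΔV / (A × Δh) = 2.8 × 10^6 m³ / (2.17 × 10^6 m² × 5.39 m) = 0.2394

Sy ≈ 0.24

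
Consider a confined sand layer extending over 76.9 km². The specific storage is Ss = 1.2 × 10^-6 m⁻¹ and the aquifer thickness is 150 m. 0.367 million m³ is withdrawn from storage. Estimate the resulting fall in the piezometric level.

Δh ≈ 26.5 m

S = Ss × b = 1.2 × 10^-6 m⁻¹ × 150 m = 1.8 × 10^-4
A = 76.9 km² = 7.69 × 10^7 m²
ΔV = 0.367 million m³ = 3.67 × 10^5 m³
Δh = ΔV / (S × A) = 3.67 × 10^5 m³ / (1.8 × 10^-4 × 7.69 × 10^7 m²) = 26.51 m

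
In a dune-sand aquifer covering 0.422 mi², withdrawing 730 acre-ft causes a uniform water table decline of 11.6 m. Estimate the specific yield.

Sy ≈ 0.071

A = 0.422 mi² = 1.093 × 10^6 m²
ΔV = 730 acre-ft = 9.004 × 10^5 m³
Sy = ΔV / (A × Δh) = 9.004 × 10^5 m³ / (1.093 × 10^6 m² × 11.6 m) = 0.07102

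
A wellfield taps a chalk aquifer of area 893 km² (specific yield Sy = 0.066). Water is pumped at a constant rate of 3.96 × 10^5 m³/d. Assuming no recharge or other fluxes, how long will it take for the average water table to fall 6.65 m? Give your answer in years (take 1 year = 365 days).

A = 893 km² = 8.93 × 10^8 m²
ΔV = Sy × A × Δh = 0.066 × 8.93 × 10^8 × 6.65 = 3.919 × 10^8 m³
t = ΔV / Q = 3.919 × 10^8 m³ / 3.96 × 10^5 m³/d = 989.7 d
t = 989.7 d ≈ 2.712 years

t ≈ 2.71 years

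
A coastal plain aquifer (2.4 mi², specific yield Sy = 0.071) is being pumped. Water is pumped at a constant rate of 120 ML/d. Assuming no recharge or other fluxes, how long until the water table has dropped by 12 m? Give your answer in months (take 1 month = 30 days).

A = 2.4 mi² = 6.216 × 10^6 m²
ΔV = Sy × A × Δh = 0.071 × 6.216 × 10^6 × 12 = 5.296 × 10^6 m³
Q = 120 ML/d = 1.2 × 10^5 m³/d
t = ΔV / Q = 5.296 × 10^6 m³ / 1.2 × 10^5 m³/d = 44.13 d
t = 44.13 d ≈ 1.471 months

t ≈ 1.47 months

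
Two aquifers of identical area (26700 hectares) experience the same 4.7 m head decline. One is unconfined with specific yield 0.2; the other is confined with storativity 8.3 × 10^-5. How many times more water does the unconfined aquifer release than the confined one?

ΔV_u / ΔV_c ≈ 2410

A = 26700 hectares = 2.67 × 10^8 m²
Unconfined: ΔV_u = Sy × A × Δh = 0.2 × 2.67 × 10^8 × 4.7 = 2.51 × 10^8 m³
Confined: ΔV_c = S × A × Δh = 8.3 × 10^-5 × 2.67 × 10^8 × 4.7 = 1.042 × 10^5 m³
Ratio = ΔV_u / ΔV_c = Sy / S = 0.2 / 8.3 × 10^-5 = 2410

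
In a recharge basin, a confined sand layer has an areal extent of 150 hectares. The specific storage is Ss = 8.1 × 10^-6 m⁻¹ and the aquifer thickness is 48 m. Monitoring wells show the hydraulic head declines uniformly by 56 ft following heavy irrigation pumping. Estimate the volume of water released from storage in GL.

S = Ss × b = 8.1 × 10^-6 m⁻¹ × 48 m = 3.888 × 10^-4
A = 150 hectares = 1.5 × 10^6 m²
Δh = 56 ft = 17.07 m
ΔV = S × A × Δh = 3.888 × 10^-4 × 1.5 × 10^6 m² × 17.07 m = 9955 m³
ΔV = 9955 m³ = 0.009955 GL

ΔV ≈ 0.00995 GL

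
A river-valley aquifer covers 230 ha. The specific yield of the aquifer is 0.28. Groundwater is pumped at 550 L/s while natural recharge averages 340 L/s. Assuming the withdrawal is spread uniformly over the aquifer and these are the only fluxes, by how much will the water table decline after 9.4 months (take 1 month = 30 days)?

A = 230 ha = 2.3 × 10^6 m²
Net abstraction = 550 − 340 = 210 L/s
Q_net = 210 L/s = 18140 m³/d
t = 9.4 months = 282 d
ΔV = Q × t = 18140 m³/d × 282 d = 5.117 × 10^6 m³
Δh = ΔV / (Sy × A) = 5.117 × 10^6 / (0.28 × 2.3 × 10^6) = 7.945 m

Δh ≈ 7.95 m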